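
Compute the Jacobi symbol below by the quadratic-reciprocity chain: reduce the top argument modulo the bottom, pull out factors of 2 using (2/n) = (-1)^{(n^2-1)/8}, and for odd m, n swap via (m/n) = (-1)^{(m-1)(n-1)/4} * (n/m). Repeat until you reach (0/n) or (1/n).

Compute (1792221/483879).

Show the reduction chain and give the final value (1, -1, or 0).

(1792221/483879): 1792221 mod 483879 = 340584, so (1792221/483879) = (340584/483879)
factor out 2^3: 340584 = 2^3·42573; with 483879 mod 8 = 7, (2/483879) = +1; sign now +1; continue with (42573/483879)
flip (42573/483879) -> (483879/42573): both odd, 42573 mod 4 = 1, 483879 mod 4 = 3, so the flip contributes +1; sign now +1
(483879/42573): 483879 mod 42573 = 15576, so (483879/42573) = (15576/42573)
factor out 2^3: 15576 = 2^3·1947; with 42573 mod 8 = 5, (2/42573) = -1; sign now -1; continue with (1947/42573)
flip (1947/42573) -> (42573/1947): both odd, 1947 mod 4 = 3, 42573 mod 4 = 1, so the flip contributes +1; sign now -1
(42573/1947): 42573 mod 1947 = 1686, so (42573/1947) = (1686/1947)
factor out 2^1: 1686 = 2^1·843; with 1947 mod 8 = 3, (2/1947) = -1; sign now +1; continue with (843/1947)
flip (843/1947) -> (1947/843): both odd, 843 mod 4 = 3, 1947 mod 4 = 3, so the flip contributes -1; sign now -1
(1947/843): 1947 mod 843 = 261, so (1947/843) = (261/843)
flip (261/843) -> (843/261): both odd, 261 mod 4 = 1, 843 mod 4 = 3, so the flip contributes +1; sign now -1
(843/261): 843 mod 261 = 60, so (843/261) = (60/261)
factor out 2^2: 60 = 2^2·15; with 261 mod 8 = 5, (2/261) = -1; sign now -1; continue with (15/261)
flip (15/261) -> (261/15): both odd, 15 mod 4 = 3, 261 mod 4 = 1, so the flip contributes +1; sign now -1
(261/15): 261 mod 15 = 6, so (261/15) = (6/15)
factor out 2^1: 6 = 2^1·3; with 15 mod 8 = 7, (2/15) = +1; sign now -1; continue with (3/15)
flip (3/15) -> (15/3): both odd, 3 mod 4 = 3, 15 mod 4 = 3, so the flip contributes -1; sign now +1
(15/3): 15 mod 3 = 0, so (15/3) = (0/3)
reached (0/3); gcd(a, n) > 1, so (0/3) = 0 and the symbol is 0

0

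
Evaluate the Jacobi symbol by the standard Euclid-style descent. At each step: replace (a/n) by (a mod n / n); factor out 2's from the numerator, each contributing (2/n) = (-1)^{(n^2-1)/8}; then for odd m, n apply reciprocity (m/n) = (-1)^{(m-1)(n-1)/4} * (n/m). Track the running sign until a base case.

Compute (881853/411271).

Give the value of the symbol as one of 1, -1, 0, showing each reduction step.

(881853/411271): 881853 mod 411271 = 59311, so (881853/411271) = (59311/411271)
flip (59311/411271) -> (411271/59311): both odd, 59311 mod 4 = 3, 411271 mod 4 = 3, so the flip contributes -1; sign now -1
(411271/59311): 411271 mod 59311 = 55405, so (411271/59311) = (55405/59311)
flip (55405/59311) -> (59311/55405): both odd, 55405 mod 4 = 1, 59311 mod 4 = 3, so the flip contributes +1; sign now -1
(59311/55405): 59311 mod 55405 = 3906, so (59311/55405) = (3906/55405)
factor out 2^1: 3906 = 2^1·1953; with 55405 mod 8 = 5, (2/55405) = -1; sign now +1; continue with (1953/55405)
flip (1953/55405) -> (55405/1953): both odd, 1953 mod 4 = 1, 55405 mod 4 = 1, so the flip contributes +1; sign now +1
(55405/1953): 55405 mod 1953 = 721, so (55405/1953) = (721/1953)
flip (721/1953) -> (1953/721): both odd, 721 mod 4 = 1, 1953 mod 4 = 1, so the flip contributes +1; sign now +1
(1953/721): 1953 mod 721 = 511, so (1953/721) = (511/721)
flip (511/721) -> (721/511): both odd, 511 mod 4 = 3, 721 mod 4 = 1, so the flip contributes +1; sign now +1
(721/511): 721 mod 511 = 210, so (721/511) = (210/511)
factor out 2^1: 210 = 2^1·105; with 511 mod 8 = 7, (2/511) = +1; sign now +1; continue with (105/511)
flip (105/511) -> (511/105): both odd, 105 mod 4 = 1, 511 mod 4 = 3, so the flip contributes +1; sign now +1
(511/105): 511 mod 105 = 91, so (511/105) = (91/105)
flip (91/105) -> (105/91): both odd, 91 mod 4 = 3, 105 mod 4 = 1, so the flip contributes +1; sign now +1
(105/91): 105 mod 91 = 14, so (105/91) = (14/91)
factor out 2^1: 14 = 2^1·7; with 91 mod 8 = 3, (2/91) = -1; sign now -1; continue with (7/91)
flip (7/91) -> (91/7): both odd, 7 mod 4 = 3, 91 mod 4 = 3, so the flip contributes -1; sign now +1
(91/7): 91 mod 7 = 0, so (91/7) = (0/7)
reached (0/7); gcd(a, n) > 1, so (0/7) = 0 and the symbol is 0

0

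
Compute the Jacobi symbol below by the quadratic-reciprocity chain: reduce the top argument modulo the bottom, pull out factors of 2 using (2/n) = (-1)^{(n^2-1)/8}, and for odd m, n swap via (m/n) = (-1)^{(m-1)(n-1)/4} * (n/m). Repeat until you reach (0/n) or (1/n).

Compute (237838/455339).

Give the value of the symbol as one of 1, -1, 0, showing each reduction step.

factor out 2^1: 237838 = 2^1·118919; with 455339 mod 8 = 3, (2/455339) = -1; sign now -1; continue with (118919/455339)
flip (118919/455339) -> (455339/118919): both odd, 118919 mod 4 = 3, 455339 mod 4 = 3, so the flip contributes -1; sign now +1
(455339/118919): 455339 mod 118919 = 98582, so (455339/118919) = (98582/118919)
factor out 2^1: 98582 = 2^1·49291; with 118919 mod 8 = 7, (2/118919) = +1; sign now +1; continue with (49291/118919)
flip (49291/118919) -> (118919/49291): both odd, 49291 mod 4 = 3, 118919 mod 4 = 3, so the flip contributes -1; sign now -1
(118919/49291): 118919 mod 49291 = 20337, so (118919/49291) = (20337/49291)
flip (20337/49291) -> (49291/20337): both odd, 20337 mod 4 = 1, 49291 mod 4 = 3, so the flip contributes +1; sign now -1
(49291/20337): 49291 mod 20337 = 8617, so (49291/20337) = (8617/20337)
flip (8617/20337) -> (20337/8617): both odd, 8617 mod 4 = 1, 20337 mod 4 = 1, so the flip contributes +1; sign now -1
(20337/8617): 20337 mod 8617 = 3103, so (20337/8617) = (3103/8617)
flip (3103/8617) -> (8617/3103): both odd, 3103 mod 4 = 3, 8617 mod 4 = 1, so the flip contributes +1; sign now -1
(8617/3103): 8617 mod 3103 = 2411, so (8617/3103) = (2411/3103)
flip (2411/3103) -> (3103/2411): both odd, 2411 mod 4 = 3, 3103 mod 4 = 3, so the flip contributes -1; sign now +1
(3103/2411): 3103 mod 2411 = 692, so (3103/2411) = (692/2411)
factor out 2^2: 692 = 2^2·173; with 2411 mod 8 = 3, (2/2411) = -1; sign now +1; continue with (173/2411)
flip (173/2411) -> (2411/173): both odd, 173 mod 4 = 1, 2411 mod 4 = 3, so the flip contributes +1; sign now +1
(2411/173): 2411 mod 173 = 162, so (2411/173) = (162/173)
factor out 2^1: 162 = 2^1·81; with 173 mod 8 = 5, (2/173) = -1; sign now -1; continue with (81/173)
flip (81/173) -> (173/81): both odd, 81 mod 4 = 1, 173 mod 4 = 1, so the flip contributes +1; sign now -1
(173/81): 173 mod 81 = 11, so (173/81) = (11/81)
flip (11/81) -> (81/11): both odd, 11 mod 4 = 3, 81 mod 4 = 1, so the flip contributes +1; sign now -1
(81/11): 81 mod 11 = 4, so (81/11) = (4/11)
factor out 2^2: 4 = 2^2·1; with 11 mod 8 = 3, (2/11) = -1; sign now -1; continue with (1/11)
reached (1/11) = 1, so the symbol is -1

-1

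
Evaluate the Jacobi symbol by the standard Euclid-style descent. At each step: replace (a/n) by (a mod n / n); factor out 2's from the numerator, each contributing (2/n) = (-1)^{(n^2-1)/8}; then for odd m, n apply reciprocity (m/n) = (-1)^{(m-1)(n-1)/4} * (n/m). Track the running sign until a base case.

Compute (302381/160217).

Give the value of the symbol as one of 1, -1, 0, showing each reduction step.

1

(302381/160217): 302381 mod 160217 = 142164, so (302381/160217) = (142164/160217)
factor out 2^2: 142164 = 2^2·35541; with 160217 mod 8 = 1, (2/160217) = +1; sign now +1; continue with (35541/160217)
flip (35541/160217) -> (160217/35541): both odd, 35541 mod 4 = 1, 160217 mod 4 = 1, so the flip contributes +1; sign now +1
(160217/35541): 160217 mod 35541 = 18053, so (160217/35541) = (18053/35541)
flip (18053/35541) -> (35541/18053): both odd, 18053 mod 4 = 1, 35541 mod 4 = 1, so the flip contributes +1; sign now +1
(35541/18053): 35541 mod 18053 = 17488, so (35541/18053) = (17488/18053)
factor out 2^4: 17488 = 2^4·1093; with 18053 mod 8 = 5, (2/18053) = -1; sign now +1; continue with (1093/18053)
flip (1093/18053) -> (18053/1093): both odd, 1093 mod 4 = 1, 18053 mod 4 = 1, so the flip contributes +1; sign now +1
(18053/1093): 18053 mod 1093 = 565, so (18053/1093) = (565/1093)
flip (565/1093) -> (1093/565): both odd, 565 mod 4 = 1, 1093 mod 4 = 1, so the flip contributes +1; sign now +1
(1093/565): 1093 mod 565 = 528, so (1093/565) = (528/565)
factor out 2^4: 528 = 2^4·33; with 565 mod 8 = 5, (2/565) = -1; sign now +1; continue with (33/565)
flip (33/565) -> (565/33): both odd, 33 mod 4 = 1, 565 mod 4 = 1, so the flip contributes +1; sign now +1
(565/33): 565 mod 33 = 4, so (565/33) = (4/33)
factor out 2^2: 4 = 2^2·1; with 33 mod 8 = 1, (2/33) = +1; sign now +1; continue with (1/33)
reached (1/33) = 1, so the symbol is +1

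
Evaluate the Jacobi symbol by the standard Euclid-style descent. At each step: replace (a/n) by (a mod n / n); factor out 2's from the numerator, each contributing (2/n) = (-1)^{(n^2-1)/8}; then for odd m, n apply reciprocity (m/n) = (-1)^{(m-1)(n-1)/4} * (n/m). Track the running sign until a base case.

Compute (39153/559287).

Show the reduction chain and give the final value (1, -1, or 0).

reciprocity: (39153/559287) = +1·(559287/39153) since 39153 mod 4 = 1, 559287 mod 4 = 3; sign now +1
(559287/39153) = (11145/39153)   [reduce mod 39153]
reciprocity: (11145/39153) = +1·(39153/11145) since 11145 mod 4 = 1, 39153 mod 4 = 1; sign now +1
(39153/11145) = (5718/11145)   [reduce mod 11145]
5718 = 2^1·2859; (2/11145) = +1 since 11145 mod 8 = 1, so (5718/11145) = (+1)^1·(2859/11145); sign now +1
reciprocity: (2859/11145) = +1·(11145/2859) since 2859 mod 4 = 3, 11145 mod 4 = 1; sign now +1
(11145/2859) = (2568/2859)   [reduce mod 2859]
2568 = 2^3·321; (2/2859) = -1 since 2859 mod 8 = 3, so (2568/2859) = (-1)^3·(321/2859); sign now -1
reciprocity: (321/2859) = +1·(2859/321) since 321 mod 4 = 1, 2859 mod 4 = 3; sign now -1
(2859/321) = (291/321)   [reduce mod 321]
reciprocity: (291/321) = +1·(321/291) since 291 mod 4 = 3, 321 mod 4 = 1; sign now -1
(321/291) = (30/291)   [reduce mod 291]
30 = 2^1·15; (2/291) = -1 since 291 mod 8 = 3, so (30/291) = (-1)^1·(15/291); sign now +1
reciprocity: (15/291) = -1·(291/15) since 15 mod 4 = 3, 291 mod 4 = 3; sign now -1
(291/15) = (6/15)   [reduce mod 15]
6 = 2^1·3; (2/15) = +1 since 15 mod 8 = 7, so (6/15) = (+1)^1·(3/15); sign now -1
reciprocity: (3/15) = -1·(15/3) since 3 mod 4 = 3, 15 mod 4 = 3; sign now +1
(15/3) = (0/3)   [reduce mod 3]
(0/3) = 0   [gcd(a, n) > 1]; final value = 0

0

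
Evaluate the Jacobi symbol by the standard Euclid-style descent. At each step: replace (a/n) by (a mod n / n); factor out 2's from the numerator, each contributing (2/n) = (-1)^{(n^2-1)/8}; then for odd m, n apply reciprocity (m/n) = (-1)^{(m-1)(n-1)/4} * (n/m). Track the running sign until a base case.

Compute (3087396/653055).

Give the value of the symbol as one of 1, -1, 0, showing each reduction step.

0

(3087396/653055): 3087396 mod 653055 = 475176, so (3087396/653055) = (475176/653055)
factor out 2^3: 475176 = 2^3·59397; with 653055 mod 8 = 7, (2/653055) = +1; sign now +1; continue with (59397/653055)
flip (59397/653055) -> (653055/59397): both odd, 59397 mod 4 = 1, 653055 mod 4 = 3, so the flip contributes +1; sign now +1
(653055/59397): 653055 mod 59397 = 59085, so (653055/59397) = (59085/59397)
flip (59085/59397) -> (59397/59085): both odd, 59085 mod 4 = 1, 59397 mod 4 = 1, so the flip contributes +1; sign now +1
(59397/59085): 59397 mod 59085 = 312, so (59397/59085) = (312/59085)
factor out 2^3: 312 = 2^3·39; with 59085 mod 8 = 5, (2/59085) = -1; sign now -1; continue with (39/59085)
flip (39/59085) -> (59085/39): both odd, 39 mod 4 = 3, 59085 mod 4 = 1, so the flip contributes +1; sign now -1
(59085/39): 59085 mod 39 = 0, so (59085/39) = (0/39)
reached (0/39); gcd(a, n) > 1, so (0/39) = 0 and the symbol is 0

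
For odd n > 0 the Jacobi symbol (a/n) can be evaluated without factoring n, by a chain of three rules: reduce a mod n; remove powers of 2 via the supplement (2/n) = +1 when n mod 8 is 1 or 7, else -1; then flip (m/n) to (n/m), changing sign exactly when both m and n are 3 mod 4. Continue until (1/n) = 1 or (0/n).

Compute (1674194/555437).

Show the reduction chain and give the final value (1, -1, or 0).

(1674194/555437): 1674194 mod 555437 = 7883, so (1674194/555437) = (7883/555437)
flip (7883/555437) -> (555437/7883): both odd, 7883 mod 4 = 3, 555437 mod 4 = 1, so the flip contributes +1; sign now +1
(555437/7883): 555437 mod 7883 = 3627, so (555437/7883) = (3627/7883)
flip (3627/7883) -> (7883/3627): both odd, 3627 mod 4 = 3, 7883 mod 4 = 3, so the flip contributes -1; sign now -1
(7883/3627): 7883 mod 3627 = 629, so (7883/3627) = (629/3627)
flip (629/3627) -> (3627/629): both odd, 629 mod 4 = 1, 3627 mod 4 = 3, so the flip contributes +1; sign now -1
(3627/629): 3627 mod 629 = 482, so (3627/629) = (482/629)
factor out 2^1: 482 = 2^1·241; with 629 mod 8 = 5, (2/629) = -1; sign now +1; continue with (241/629)
flip (241/629) -> (629/241): both odd, 241 mod 4 = 1, 629 mod 4 = 1, so the flip contributes +1; sign now +1
(629/241): 629 mod 241 = 147, so (629/241) = (147/241)
flip (147/241) -> (241/147): both odd, 147 mod 4 = 3, 241 mod 4 = 1, so the flip contributes +1; sign now +1
(241/147): 241 mod 147 = 94, so (241/147) = (94/147)
factor out 2^1: 94 = 2^1·47; with 147 mod 8 = 3, (2/147) = -1; sign now -1; continue with (47/147)
flip (47/147) -> (147/47): both odd, 47 mod 4 = 3, 147 mod 4 = 3, so the flip contributes -1; sign now +1
(147/47): 147 mod 47 = 6, so (147/47) = (6/47)
factor out 2^1: 6 = 2^1·3; with 47 mod 8 = 7, (2/47) = +1; sign now +1; continue with (3/47)
flip (3/47) -> (47/3): both odd, 3 mod 4 = 3, 47 mod 4 = 3, so the flip contributes -1; sign now -1
(47/3): 47 mod 3 = 2, so (47/3) = (2/3)
factor out 2^1: 2 = 2^1·1; with 3 mod 8 = 3, (2/3) = -1; sign now +1; continue with (1/3)
reached (1/3) = 1, so the symbol is +1

1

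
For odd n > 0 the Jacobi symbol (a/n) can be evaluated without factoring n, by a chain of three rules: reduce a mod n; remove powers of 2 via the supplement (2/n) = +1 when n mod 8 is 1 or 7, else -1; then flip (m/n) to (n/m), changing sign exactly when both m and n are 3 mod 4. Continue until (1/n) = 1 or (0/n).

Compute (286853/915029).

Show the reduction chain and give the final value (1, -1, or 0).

-1

reciprocity: (286853/915029) = +1·(915029/286853) since 286853 mod 4 = 1, 915029 mod 4 = 1; sign now +1
(915029/286853) = (54470/286853)   [reduce mod 286853]
54470 = 2^1·27235; (2/286853) = -1 since 286853 mod 8 = 5, so (54470/286853) = (-1)^1·(27235/286853); sign now -1
reciprocity: (27235/286853) = +1·(286853/27235) since 27235 mod 4 = 3, 286853 mod 4 = 1; sign now -1
(286853/27235) = (14503/27235)   [reduce mod 27235]
reciprocity: (14503/27235) = -1·(27235/14503) since 14503 mod 4 = 3, 27235 mod 4 = 3; sign now +1
(27235/14503) = (12732/14503)   [reduce mod 14503]
12732 = 2^2·3183; (2/14503) = +1 since 14503 mod 8 = 7, so (12732/14503) = (+1)^2·(3183/14503); sign now +1
reciprocity: (3183/14503) = -1·(14503/3183) since 3183 mod 4 = 3, 14503 mod 4 = 3; sign now -1
(14503/3183) = (1771/3183)   [reduce mod 3183]
reciprocity: (1771/3183) = -1·(3183/1771) since 1771 mod 4 = 3, 3183 mod 4 = 3; sign now +1
(3183/1771) = (1412/1771)   [reduce mod 1771]
1412 = 2^2·353; (2/1771) = -1 since 1771 mod 8 = 3, so (1412/1771) = (-1)^2·(353/1771); sign now +1
reciprocity: (353/1771) = +1·(1771/353) since 353 mod 4 = 1, 1771 mod 4 = 3; sign now +1
(1771/353) = (6/353)   [reduce mod 353]
6 = 2^1·3; (2/353) = +1 since 353 mod 8 = 1, so (6/353) = (+1)^1·(3/353); sign now +1
reciprocity: (3/353) = +1·(353/3) since 3 mod 4 = 3, 353 mod 4 = 1; sign now +1
(353/3) = (2/3)   [reduce mod 3]
2 = 2^1·1; (2/3) = -1 since 3 mod 8 = 3, so (2/3) = (-1)^1·(1/3); sign now -1
(1/3) = 1; final value = sign = -1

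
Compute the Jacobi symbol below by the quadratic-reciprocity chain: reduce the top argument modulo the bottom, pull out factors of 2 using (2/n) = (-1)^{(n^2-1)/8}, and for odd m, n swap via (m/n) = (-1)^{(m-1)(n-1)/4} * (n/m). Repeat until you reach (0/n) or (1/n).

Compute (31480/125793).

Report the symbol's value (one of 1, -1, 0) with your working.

31480 = 2^3·3935; (2/125793) = +1 since 125793 mod 8 = 1, so (31480/125793) = (+1)^3·(3935/125793); sign now +1
reciprocity: (3935/125793) = +1·(125793/3935) since 3935 mod 4 = 3, 125793 mod 4 = 1; sign now +1
(125793/3935) = (3808/3935)   [reduce mod 3935]
3808 = 2^5·119; (2/3935) = +1 since 3935 mod 8 = 7, so (3808/3935) = (+1)^5·(119/3935); sign now +1
reciprocity: (119/3935) = -1·(3935/119) since 119 mod 4 = 3, 3935 mod 4 = 3; sign now -1
(3935/119) = (8/119)   [reduce mod 119]
8 = 2^3·1; (2/119) = +1 since 119 mod 8 = 7, so (8/119) = (+1)^3·(1/119); sign now -1
(1/119) = 1; final value = sign = -1

-1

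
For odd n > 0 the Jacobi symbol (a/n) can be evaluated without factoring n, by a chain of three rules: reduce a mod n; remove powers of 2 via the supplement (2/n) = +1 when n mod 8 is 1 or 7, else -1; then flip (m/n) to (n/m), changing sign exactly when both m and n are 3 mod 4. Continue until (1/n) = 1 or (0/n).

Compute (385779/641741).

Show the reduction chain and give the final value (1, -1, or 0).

reciprocity: (385779/641741) = +1·(641741/385779) since 385779 mod 4 = 3, 641741 mod 4 = 1; sign now +1
(641741/385779) = (255962/385779)   [reduce mod 385779]
255962 = 2^1·127981; (2/385779) = -1 since 385779 mod 8 = 3, so (255962/385779) = (-1)^1·(127981/385779); sign now -1
reciprocity: (127981/385779) = +1·(385779/127981) since 127981 mod 4 = 1, 385779 mod 4 = 3; sign now -1
(385779/127981) = (1836/127981)   [reduce mod 127981]
1836 = 2^2·459; (2/127981) = -1 since 127981 mod 8 = 5, so (1836/127981) = (-1)^2·(459/127981); sign now -1
reciprocity: (459/127981) = +1·(127981/459) since 459 mod 4 = 3, 127981 mod 4 = 1; sign now -1
(127981/459) = (379/459)   [reduce mod 459]
reciprocity: (379/459) = -1·(459/379) since 379 mod 4 = 3, 459 mod 4 = 3; sign now +1
(459/379) = (80/379)   [reduce mod 379]
80 = 2^4·5; (2/379) = -1 since 379 mod 8 = 3, so (80/379) = (-1)^4·(5/379); sign now +1
reciprocity: (5/379) = +1·(379/5) since 5 mod 4 = 1, 379 mod 4 = 3; sign now +1
(379/5) = (4/5)   [reduce mod 5]
4 = 2^2·1; (2/5) = -1 since 5 mod 8 = 5, so (4/5) = (-1)^2·(1/5); sign now +1
(1/5) = 1; final value = sign = +1

1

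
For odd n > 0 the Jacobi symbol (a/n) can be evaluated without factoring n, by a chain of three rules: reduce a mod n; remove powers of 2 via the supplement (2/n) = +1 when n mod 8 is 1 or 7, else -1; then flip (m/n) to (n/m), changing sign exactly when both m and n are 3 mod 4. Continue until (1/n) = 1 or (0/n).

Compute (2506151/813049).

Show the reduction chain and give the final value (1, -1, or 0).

(2506151/813049) = (67004/813049)   [reduce mod 813049]
67004 = 2^2·16751; (2/813049) = +1 since 813049 mod 8 = 1, so (67004/813049) = (+1)^2·(16751/813049); sign now +1
reciprocity: (16751/813049) = +1·(813049/16751) since 16751 mod 4 = 3, 813049 mod 4 = 1; sign now +1
(813049/16751) = (9001/16751)   [reduce mod 16751]
reciprocity: (9001/16751) = +1·(16751/9001) since 9001 mod 4 = 1, 16751 mod 4 = 3; sign now +1
(16751/9001) = (7750/9001)   [reduce mod 9001]
7750 = 2^1·3875; (2/9001) = +1 since 9001 mod 8 = 1, so (7750/9001) = (+1)^1·(3875/9001); sign now +1
reciprocity: (3875/9001) = +1·(9001/3875) since 3875 mod 4 = 3, 9001 mod 4 = 1; sign now +1
(9001/3875) = (1251/3875)   [reduce mod 3875]
reciprocity: (1251/3875) = -1·(3875/1251) since 1251 mod 4 = 3, 3875 mod 4 = 3; sign now -1
(3875/1251) = (122/1251)   [reduce mod 1251]
122 = 2^1·61; (2/1251) = -1 since 1251 mod 8 = 3, so (122/1251) = (-1)^1·(61/1251); sign now +1
reciprocity: (61/1251) = +1·(1251/61) since 61 mod 4 = 1, 1251 mod 4 = 3; sign now +1
(1251/61) = (31/61)   [reduce mod 61]
reciprocity: (31/61) = +1·(61/31) since 31 mod 4 = 3, 61 mod 4 = 1; sign now +1
(61/31) = (30/31)   [reduce mod 31]
30 = 2^1·15; (2/31) = +1 since 31 mod 8 = 7, so (30/31) = (+1)^1·(15/31); sign now +1
reciprocity: (15/31) = -1·(31/15) since 15 mod 4 = 3, 31 mod 4 = 3; sign now -1
(31/15) = (1/15)   [reduce mod 15]
(1/15) = 1; final value = sign = -1

-1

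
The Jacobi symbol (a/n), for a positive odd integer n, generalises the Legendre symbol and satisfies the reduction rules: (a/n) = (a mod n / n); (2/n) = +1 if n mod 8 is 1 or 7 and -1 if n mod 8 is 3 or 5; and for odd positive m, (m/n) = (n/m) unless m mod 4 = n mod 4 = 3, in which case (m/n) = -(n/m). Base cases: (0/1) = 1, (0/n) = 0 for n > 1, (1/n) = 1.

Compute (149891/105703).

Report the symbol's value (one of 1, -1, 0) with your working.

(149891/105703): 149891 mod 105703 = 44188, so (149891/105703) = (44188/105703)
factor out 2^2: 44188 = 2^2·11047; with 105703 mod 8 = 7, (2/105703) = +1; sign now +1; continue with (11047/105703)
flip (11047/105703) -> (105703/11047): both odd, 11047 mod 4 = 3, 105703 mod 4 = 3, so the flip contributes -1; sign now -1
(105703/11047): 105703 mod 11047 = 6280, so (105703/11047) = (6280/11047)
factor out 2^3: 6280 = 2^3·785; with 11047 mod 8 = 7, (2/11047) = +1; sign now -1; continue with (785/11047)
flip (785/11047) -> (11047/785): both odd, 785 mod 4 = 1, 11047 mod 4 = 3, so the flip contributes +1; sign now -1
(11047/785): 11047 mod 785 = 57, so (11047/785) = (57/785)
flip (57/785) -> (785/57): both odd, 57 mod 4 = 1, 785 mod 4 = 1, so the flip contributes +1; sign now -1
(785/57): 785 mod 57 = 44, so (785/57) = (44/57)
factor out 2^2: 44 = 2^2·11; with 57 mod 8 = 1, (2/57) = +1; sign now -1; continue with (11/57)
flip (11/57) -> (57/11): both odd, 11 mod 4 = 3, 57 mod 4 = 1, so the flip contributes +1; sign now -1
(57/11): 57 mod 11 = 2, so (57/11) = (2/11)
factor out 2^1: 2 = 2^1·1; with 11 mod 8 = 3, (2/11) = -1; sign now +1; continue with (1/11)
reached (1/11) = 1, so the symbol is +1

1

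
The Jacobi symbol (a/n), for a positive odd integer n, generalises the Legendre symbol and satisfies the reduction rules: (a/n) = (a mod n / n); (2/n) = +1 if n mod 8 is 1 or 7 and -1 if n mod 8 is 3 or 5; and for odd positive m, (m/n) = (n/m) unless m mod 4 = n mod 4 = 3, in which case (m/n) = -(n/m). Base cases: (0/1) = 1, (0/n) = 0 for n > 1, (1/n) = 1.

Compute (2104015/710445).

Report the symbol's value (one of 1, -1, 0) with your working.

0

(2104015/710445) = (683125/710445)   [reduce mod 710445]
reciprocity: (683125/710445) = +1·(710445/683125) since 683125 mod 4 = 1, 710445 mod 4 = 1; sign now +1
(710445/683125) = (27320/683125)   [reduce mod 683125]
27320 = 2^3·3415; (2/683125) = -1 since 683125 mod 8 = 5, so (27320/683125) = (-1)^3·(3415/683125); sign now -1
reciprocity: (3415/683125) = +1·(683125/3415) since 3415 mod 4 = 3, 683125 mod 4 = 1; sign now -1
(683125/3415) = (125/3415)   [reduce mod 3415]
reciprocity: (125/3415) = +1·(3415/125) since 125 mod 4 = 1, 3415 mod 4 = 3; sign now -1
(3415/125) = (40/125)   [reduce mod 125]
40 = 2^3·5; (2/125) = -1 since 125 mod 8 = 5, so (40/125) = (-1)^3·(5/125); sign now +1
reciprocity: (5/125) = +1·(125/5) since 5 mod 4 = 1, 125 mod 4 = 1; sign now +1
(125/5) = (0/5)   [reduce mod 5]
(0/5) = 0   [gcd(a, n) > 1]; final value = 0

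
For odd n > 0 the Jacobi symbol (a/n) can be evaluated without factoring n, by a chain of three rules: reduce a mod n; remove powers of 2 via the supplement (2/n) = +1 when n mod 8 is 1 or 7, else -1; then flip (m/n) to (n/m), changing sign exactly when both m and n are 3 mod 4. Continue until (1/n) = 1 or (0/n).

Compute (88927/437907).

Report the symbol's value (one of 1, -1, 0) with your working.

1

reciprocity: (88927/437907) = -1·(437907/88927) since 88927 mod 4 = 3, 437907 mod 4 = 3; sign now -1
(437907/88927) = (82199/88927)   [reduce mod 88927]
reciprocity: (82199/88927) = -1·(88927/82199) since 82199 mod 4 = 3, 88927 mod 4 = 3; sign now +1
(88927/82199) = (6728/82199)   [reduce mod 82199]
6728 = 2^3·841; (2/82199) = +1 since 82199 mod 8 = 7, so (6728/82199) = (+1)^3·(841/82199); sign now +1
reciprocity: (841/82199) = +1·(82199/841) since 841 mod 4 = 1, 82199 mod 4 = 3; sign now +1
(82199/841) = (622/841)   [reduce mod 841]
622 = 2^1·311; (2/841) = +1 since 841 mod 8 = 1, so (622/841) = (+1)^1·(311/841); sign now +1
reciprocity: (311/841) = +1·(841/311) since 311 mod 4 = 3, 841 mod 4 = 1; sign now +1
(841/311) = (219/311)   [reduce mod 311]
reciprocity: (219/311) = -1·(311/219) since 219 mod 4 = 3, 311 mod 4 = 3; sign now -1
(311/219) = (92/219)   [reduce mod 219]
92 = 2^2·23; (2/219) = -1 since 219 mod 8 = 3, so (92/219) = (-1)^2·(23/219); sign now -1
reciprocity: (23/219) = -1·(219/23) since 23 mod 4 = 3, 219 mod 4 = 3; sign now +1
(219/23) = (12/23)   [reduce mod 23]
12 = 2^2·3; (2/23) = +1 since 23 mod 8 = 7, so (12/23) = (+1)^2·(3/23); sign now +1
reciprocity: (3/23) = -1·(23/3) since 3 mod 4 = 3, 23 mod 4 = 3; sign now -1
(23/3) = (2/3)   [reduce mod 3]
2 = 2^1·1; (2/3) = -1 since 3 mod 8 = 3, so (2/3) = (-1)^1·(1/3); sign now +1
(1/3) = 1; final value = sign = +1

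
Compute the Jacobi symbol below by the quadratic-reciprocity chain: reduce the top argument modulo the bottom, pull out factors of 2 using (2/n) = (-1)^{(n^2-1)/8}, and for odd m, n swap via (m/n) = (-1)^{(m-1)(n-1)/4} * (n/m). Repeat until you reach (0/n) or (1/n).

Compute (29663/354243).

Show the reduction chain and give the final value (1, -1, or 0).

1

flip (29663/354243) -> (354243/29663): both odd, 29663 mod 4 = 3, 354243 mod 4 = 3, so the flip contributes -1; sign now -1
(354243/29663): 354243 mod 29663 = 27950, so (354243/29663) = (27950/29663)
factor out 2^1: 27950 = 2^1·13975; with 29663 mod 8 = 7, (2/29663) = +1; sign now -1; continue with (13975/29663)
flip (13975/29663) -> (29663/13975): both odd, 13975 mod 4 = 3, 29663 mod 4 = 3, so the flip contributes -1; sign now +1
(29663/13975): 29663 mod 13975 = 1713, so (29663/13975) = (1713/13975)
flip (1713/13975) -> (13975/1713): both odd, 1713 mod 4 = 1, 13975 mod 4 = 3, so the flip contributes +1; sign now +1
(13975/1713): 13975 mod 1713 = 271, so (13975/1713) = (271/1713)
flip (271/1713) -> (1713/271): both odd, 271 mod 4 = 3, 1713 mod 4 = 1, so the flip contributes +1; sign now +1
(1713/271): 1713 mod 271 = 87, so (1713/271) = (87/271)
flip (87/271) -> (271/87): both odd, 87 mod 4 = 3, 271 mod 4 = 3, so the flip contributes -1; sign now -1
(271/87): 271 mod 87 = 10, so (271/87) = (10/87)
factor out 2^1: 10 = 2^1·5; with 87 mod 8 = 7, (2/87) = +1; sign now -1; continue with (5/87)
flip (5/87) -> (87/5): both odd, 5 mod 4 = 1, 87 mod 4 = 3, so the flip contributes +1; sign now -1
(87/5): 87 mod 5 = 2, so (87/5) = (2/5)
factor out 2^1: 2 = 2^1·1; with 5 mod 8 = 5, (2/5) = -1; sign now +1; continue with (1/5)
reached (1/5) = 1, so the symbol is +1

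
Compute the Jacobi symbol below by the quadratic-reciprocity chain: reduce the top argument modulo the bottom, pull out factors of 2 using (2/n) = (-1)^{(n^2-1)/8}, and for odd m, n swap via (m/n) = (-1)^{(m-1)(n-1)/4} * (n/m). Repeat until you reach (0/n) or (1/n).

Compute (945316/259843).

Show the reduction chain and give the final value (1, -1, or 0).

-1

(945316/259843) = (165787/259843)   [reduce mod 259843]
reciprocity: (165787/259843) = -1·(259843/165787) since 165787 mod 4 = 3, 259843 mod 4 = 3; sign now -1
(259843/165787) = (94056/165787)   [reduce mod 165787]
94056 = 2^3·11757; (2/165787) = -1 since 165787 mod 8 = 3, so (94056/165787) = (-1)^3·(11757/165787); sign now +1
reciprocity: (11757/165787) = +1·(165787/11757) since 11757 mod 4 = 1, 165787 mod 4 = 3; sign now +1
(165787/11757) = (1189/11757)   [reduce mod 11757]
reciprocity: (1189/11757) = +1·(11757/1189) since 1189 mod 4 = 1, 11757 mod 4 = 1; sign now +1
(11757/1189) = (1056/1189)   [reduce mod 1189]
1056 = 2^5·33; (2/1189) = -1 since 1189 mod 8 = 5, so (1056/1189) = (-1)^5·(33/1189); sign now -1
reciprocity: (33/1189) = +1·(1189/33) since 33 mod 4 = 1, 1189 mod 4 = 1; sign now -1
(1189/33) = (1/33)   [reduce mod 33]
(1/33) = 1; final value = sign = -1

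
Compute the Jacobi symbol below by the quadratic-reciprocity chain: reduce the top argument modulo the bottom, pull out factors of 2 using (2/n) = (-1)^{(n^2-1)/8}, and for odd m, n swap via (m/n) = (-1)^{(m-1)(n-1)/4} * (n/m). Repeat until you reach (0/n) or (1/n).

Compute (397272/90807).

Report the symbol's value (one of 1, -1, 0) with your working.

0

(397272/90807) = (34044/90807)   [reduce mod 90807]
34044 = 2^2·8511; (2/90807) = +1 since 90807 mod 8 = 7, so (34044/90807) = (+1)^2·(8511/90807); sign now +1
reciprocity: (8511/90807) = -1·(90807/8511) since 8511 mod 4 = 3, 90807 mod 4 = 3; sign now -1
(90807/8511) = (5697/8511)   [reduce mod 8511]
reciprocity: (5697/8511) = +1·(8511/5697) since 5697 mod 4 = 1, 8511 mod 4 = 3; sign now -1
(8511/5697) = (2814/5697)   [reduce mod 5697]
2814 = 2^1·1407; (2/5697) = +1 since 5697 mod 8 = 1, so (2814/5697) = (+1)^1·(1407/5697); sign now -1
reciprocity: (1407/5697) = +1·(5697/1407) since 1407 mod 4 = 3, 5697 mod 4 = 1; sign now -1
(5697/1407) = (69/1407)   [reduce mod 1407]
reciprocity: (69/1407) = +1·(1407/69) since 69 mod 4 = 1, 1407 mod 4 = 3; sign now -1
(1407/69) = (27/69)   [reduce mod 69]
reciprocity: (27/69) = +1·(69/27) since 27 mod 4 = 3, 69 mod 4 = 1; sign now -1
(69/27) = (15/27)   [reduce mod 27]
reciprocity: (15/27) = -1·(27/15) since 15 mod 4 = 3, 27 mod 4 = 3; sign now +1
(27/15) = (12/15)   [reduce mod 15]
12 = 2^2·3; (2/15) = +1 since 15 mod 8 = 7, so (12/15) = (+1)^2·(3/15); sign now +1
reciprocity: (3/15) = -1·(15/3) since 3 mod 4 = 3, 15 mod 4 = 3; sign now -1
(15/3) = (0/3)   [reduce mod 3]
(0/3) = 0   [gcd(a, n) > 1]; final value = 0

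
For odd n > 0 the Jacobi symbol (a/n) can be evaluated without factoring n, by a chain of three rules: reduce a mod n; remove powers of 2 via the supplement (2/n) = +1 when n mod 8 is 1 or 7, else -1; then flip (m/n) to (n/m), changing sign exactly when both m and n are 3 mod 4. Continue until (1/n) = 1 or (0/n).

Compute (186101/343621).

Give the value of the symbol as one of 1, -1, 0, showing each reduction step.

flip (186101/343621) -> (343621/186101): both odd, 186101 mod 4 = 1, 343621 mod 4 = 1, so the flip contributes +1; sign now +1
(343621/186101): 343621 mod 186101 = 157520, so (343621/186101) = (157520/186101)
factor out 2^4: 157520 = 2^4·9845; with 186101 mod 8 = 5, (2/186101) = -1; sign now +1; continue with (9845/186101)
flip (9845/186101) -> (186101/9845): both odd, 9845 mod 4 = 1, 186101 mod 4 = 1, so the flip contributes +1; sign now +1
(186101/9845): 186101 mod 9845 = 8891, so (186101/9845) = (8891/9845)
flip (8891/9845) -> (9845/8891): both odd, 8891 mod 4 = 3, 9845 mod 4 = 1, so the flip contributes +1; sign now +1
(9845/8891): 9845 mod 8891 = 954, so (9845/8891) = (954/8891)
factor out 2^1: 954 = 2^1·477; with 8891 mod 8 = 3, (2/8891) = -1; sign now -1; continue with (477/8891)
flip (477/8891) -> (8891/477): both odd, 477 mod 4 = 1, 8891 mod 4 = 3, so the flip contributes +1; sign now -1
(8891/477): 8891 mod 477 = 305, so (8891/477) = (305/477)
flip (305/477) -> (477/305): both odd, 305 mod 4 = 1, 477 mod 4 = 1, so the flip contributes +1; sign now -1
(477/305): 477 mod 305 = 172, so (477/305) = (172/305)
factor out 2^2: 172 = 2^2·43; with 305 mod 8 = 1, (2/305) = +1; sign now -1; continue with (43/305)
flip (43/305) -> (305/43): both odd, 43 mod 4 = 3, 305 mod 4 = 1, so the flip contributes +1; sign now -1
(305/43): 305 mod 43 = 4, so (305/43) = (4/43)
factor out 2^2: 4 = 2^2·1; with 43 mod 8 = 3, (2/43) = -1; sign now -1; continue with (1/43)
reached (1/43) = 1, so the symbol is -1

-1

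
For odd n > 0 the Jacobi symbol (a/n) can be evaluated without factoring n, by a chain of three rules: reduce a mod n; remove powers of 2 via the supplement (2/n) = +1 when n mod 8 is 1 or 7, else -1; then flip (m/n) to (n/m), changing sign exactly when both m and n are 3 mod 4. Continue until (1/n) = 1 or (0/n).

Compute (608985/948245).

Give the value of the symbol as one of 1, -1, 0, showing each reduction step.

0

flip (608985/948245) -> (948245/608985): both odd, 608985 mod 4 = 1, 948245 mod 4 = 1, so the flip contributes +1; sign now +1
(948245/608985): 948245 mod 608985 = 339260, so (948245/608985) = (339260/608985)
factor out 2^2: 339260 = 2^2·84815; with 608985 mod 8 = 1, (2/608985) = +1; sign now +1; continue with (84815/608985)
flip (84815/608985) -> (608985/84815): both odd, 84815 mod 4 = 3, 608985 mod 4 = 1, so the flip contributes +1; sign now +1
(608985/84815): 608985 mod 84815 = 15280, so (608985/84815) = (15280/84815)
factor out 2^4: 15280 = 2^4·955; with 84815 mod 8 = 7, (2/84815) = +1; sign now +1; continue with (955/84815)
flip (955/84815) -> (84815/955): both odd, 955 mod 4 = 3, 84815 mod 4 = 3, so the flip contributes -1; sign now -1
(84815/955): 84815 mod 955 = 775, so (84815/955) = (775/955)
flip (775/955) -> (955/775): both odd, 775 mod 4 = 3, 955 mod 4 = 3, so the flip contributes -1; sign now +1
(955/775): 955 mod 775 = 180, so (955/775) = (180/775)
factor out 2^2: 180 = 2^2·45; with 775 mod 8 = 7, (2/775) = +1; sign now +1; continue with (45/775)
flip (45/775) -> (775/45): both odd, 45 mod 4 = 1, 775 mod 4 = 3, so the flip contributes +1; sign now +1
(775/45): 775 mod 45 = 10, so (775/45) = (10/45)
factor out 2^1: 10 = 2^1·5; with 45 mod 8 = 5, (2/45) = -1; sign now -1; continue with (5/45)
flip (5/45) -> (45/5): both odd, 5 mod 4 = 1, 45 mod 4 = 1, so the flip contributes +1; sign now -1
(45/5): 45 mod 5 = 0, so (45/5) = (0/5)
reached (0/5); gcd(a, n) > 1, so (0/5) = 0 and the symbol is 0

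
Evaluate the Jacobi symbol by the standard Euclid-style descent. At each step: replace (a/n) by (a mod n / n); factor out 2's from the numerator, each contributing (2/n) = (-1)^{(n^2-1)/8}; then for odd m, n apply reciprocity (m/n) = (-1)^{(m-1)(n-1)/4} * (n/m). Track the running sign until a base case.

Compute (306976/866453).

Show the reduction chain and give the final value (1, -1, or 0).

1

306976 = 2^5·9593; (2/866453) = -1 since 866453 mod 8 = 5, so (306976/866453) = (-1)^5·(9593/866453); sign now -1
reciprocity: (9593/866453) = +1·(866453/9593) since 9593 mod 4 = 1, 866453 mod 4 = 1; sign now -1
(866453/9593) = (3083/9593)   [reduce mod 9593]
reciprocity: (3083/9593) = +1·(9593/3083) since 3083 mod 4 = 3, 9593 mod 4 = 1; sign now -1
(9593/3083) = (344/3083)   [reduce mod 3083]
344 = 2^3·43; (2/3083) = -1 since 3083 mod 8 = 3, so (344/3083) = (-1)^3·(43/3083); sign now +1
reciprocity: (43/3083) = -1·(3083/43) since 43 mod 4 = 3, 3083 mod 4 = 3; sign now -1
(3083/43) = (30/43)   [reduce mod 43]
30 = 2^1·15; (2/43) = -1 since 43 mod 8 = 3, so (30/43) = (-1)^1·(15/43); sign now +1
reciprocity: (15/43) = -1·(43/15) since 15 mod 4 = 3, 43 mod 4 = 3; sign now -1
(43/15) = (13/15)   [reduce mod 15]
reciprocity: (13/15) = +1·(15/13) since 13 mod 4 = 1, 15 mod 4 = 3; sign now -1
(15/13) = (2/13)   [reduce mod 13]
2 = 2^1·1; (2/13) = -1 since 13 mod 8 = 5, so (2/13) = (-1)^1·(1/13); sign now +1
(1/13) = 1; final value = sign = +1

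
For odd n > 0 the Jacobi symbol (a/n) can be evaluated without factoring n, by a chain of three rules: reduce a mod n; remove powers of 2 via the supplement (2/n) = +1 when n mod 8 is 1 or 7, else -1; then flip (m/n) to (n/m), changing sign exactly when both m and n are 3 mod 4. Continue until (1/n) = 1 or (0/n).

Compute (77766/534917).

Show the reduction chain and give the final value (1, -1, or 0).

1

77766 = 2^1·38883; (2/534917) = -1 since 534917 mod 8 = 5, so (77766/534917) = (-1)^1·(38883/534917); sign now -1
reciprocity: (38883/534917) = +1·(534917/38883) since 38883 mod 4 = 3, 534917 mod 4 = 1; sign now -1
(534917/38883) = (29438/38883)   [reduce mod 38883]
29438 = 2^1·14719; (2/38883) = -1 since 38883 mod 8 = 3, so (29438/38883) = (-1)^1·(14719/38883); sign now +1
reciprocity: (14719/38883) = -1·(38883/14719) since 14719 mod 4 = 3, 38883 mod 4 = 3; sign now -1
(38883/14719) = (9445/14719)   [reduce mod 14719]
reciprocity: (9445/14719) = +1·(14719/9445) since 9445 mod 4 = 1, 14719 mod 4 = 3; sign now -1
(14719/9445) = (5274/9445)   [reduce mod 9445]
5274 = 2^1·2637; (2/9445) = -1 since 9445 mod 8 = 5, so (5274/9445) = (-1)^1·(2637/9445); sign now +1
reciprocity: (2637/9445) = +1·(9445/2637) since 2637 mod 4 = 1, 9445 mod 4 = 1; sign now +1
(9445/2637) = (1534/2637)   [reduce mod 2637]
1534 = 2^1·767; (2/2637) = -1 since 2637 mod 8 = 5, so (1534/2637) = (-1)^1·(767/2637); sign now -1
reciprocity: (767/2637) = +1·(2637/767) since 767 mod 4 = 3, 2637 mod 4 = 1; sign now -1
(2637/767) = (336/767)   [reduce mod 767]
336 = 2^4·21; (2/767) = +1 since 767 mod 8 = 7, so (336/767) = (+1)^4·(21/767); sign now -1
reciprocity: (21/767) = +1·(767/21) since 21 mod 4 = 1, 767 mod 4 = 3; sign now -1
(767/21) = (11/21)   [reduce mod 21]
reciprocity: (11/21) = +1·(21/11) since 11 mod 4 = 3, 21 mod 4 = 1; sign now -1
(21/11) = (10/11)   [reduce mod 11]
10 = 2^1·5; (2/11) = -1 since 11 mod 8 = 3, so (10/11) = (-1)^1·(5/11); sign now +1
reciprocity: (5/11) = +1·(11/5) since 5 mod 4 = 1, 11 mod 4 = 3; sign now +1
(11/5) = (1/5)   [reduce mod 5]
(1/5) = 1; final value = sign = +1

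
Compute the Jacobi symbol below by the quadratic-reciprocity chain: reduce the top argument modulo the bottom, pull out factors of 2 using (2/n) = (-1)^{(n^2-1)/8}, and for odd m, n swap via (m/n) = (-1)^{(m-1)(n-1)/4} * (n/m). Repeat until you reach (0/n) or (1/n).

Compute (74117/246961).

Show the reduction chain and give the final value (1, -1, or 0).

reciprocity: (74117/246961) = +1·(246961/74117) since 74117 mod 4 = 1, 246961 mod 4 = 1; sign now +1
(246961/74117) = (24610/74117)   [reduce mod 74117]
24610 = 2^1·12305; (2/74117) = -1 since 74117 mod 8 = 5, so (24610/74117) = (-1)^1·(12305/74117); sign now -1
reciprocity: (12305/74117) = +1·(74117/12305) since 12305 mod 4 = 1, 74117 mod 4 = 1; sign now -1
(74117/12305) = (287/12305)   [reduce mod 12305]
reciprocity: (287/12305) = +1·(12305/287) since 287 mod 4 = 3, 12305 mod 4 = 1; sign now -1
(12305/287) = (251/287)   [reduce mod 287]
reciprocity: (251/287) = -1·(287/251) since 251 mod 4 = 3, 287 mod 4 = 3; sign now +1
(287/251) = (36/251)   [reduce mod 251]
36 = 2^2·9; (2/251) = -1 since 251 mod 8 = 3, so (36/251) = (-1)^2·(9/251); sign now +1
reciprocity: (9/251) = +1·(251/9) since 9 mod 4 = 1, 251 mod 4 = 3; sign now +1
(251/9) = (8/9)   [reduce mod 9]
8 = 2^3·1; (2/9) = +1 since 9 mod 8 = 1, so (8/9) = (+1)^3·(1/9); sign now +1
(1/9) = 1; final value = sign = +1

1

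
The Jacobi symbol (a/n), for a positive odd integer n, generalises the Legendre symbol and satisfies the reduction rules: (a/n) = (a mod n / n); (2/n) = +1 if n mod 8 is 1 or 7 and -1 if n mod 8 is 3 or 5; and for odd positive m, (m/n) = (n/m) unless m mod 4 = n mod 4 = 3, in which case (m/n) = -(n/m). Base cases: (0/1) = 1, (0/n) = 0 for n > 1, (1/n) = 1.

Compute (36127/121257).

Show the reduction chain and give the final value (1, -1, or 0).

1

reciprocity: (36127/121257) = +1·(121257/36127) since 36127 mod 4 = 3, 121257 mod 4 = 1; sign now +1
(121257/36127) = (12876/36127)   [reduce mod 36127]
12876 = 2^2·3219; (2/36127) = +1 since 36127 mod 8 = 7, so (12876/36127) = (+1)^2·(3219/36127); sign now +1
reciprocity: (3219/36127) = -1·(36127/3219) since 3219 mod 4 = 3, 36127 mod 4 = 3; sign now -1
(36127/3219) = (718/3219)   [reduce mod 3219]
718 = 2^1·359; (2/3219) = -1 since 3219 mod 8 = 3, so (718/3219) = (-1)^1·(359/3219); sign now +1
reciprocity: (359/3219) = -1·(3219/359) since 359 mod 4 = 3, 3219 mod 4 = 3; sign now -1
(3219/359) = (347/359)   [reduce mod 359]
reciprocity: (347/359) = -1·(359/347) since 347 mod 4 = 3, 359 mod 4 = 3; sign now +1
(359/347) = (12/347)   [reduce mod 347]
12 = 2^2·3; (2/347) = -1 since 347 mod 8 = 3, so (12/347) = (-1)^2·(3/347); sign now +1
reciprocity: (3/347) = -1·(347/3) since 3 mod 4 = 3, 347 mod 4 = 3; sign now -1
(347/3) = (2/3)   [reduce mod 3]
2 = 2^1·1; (2/3) = -1 since 3 mod 8 = 3, so (2/3) = (-1)^1·(1/3); sign now +1
(1/3) = 1; final value = sign = +1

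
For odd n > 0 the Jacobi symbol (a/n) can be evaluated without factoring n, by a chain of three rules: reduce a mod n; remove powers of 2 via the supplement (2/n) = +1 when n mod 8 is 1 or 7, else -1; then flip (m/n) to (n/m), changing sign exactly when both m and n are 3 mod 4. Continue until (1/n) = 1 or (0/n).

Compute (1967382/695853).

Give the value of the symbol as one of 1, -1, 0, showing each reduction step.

0

(1967382/695853): 1967382 mod 695853 = 575676, so (1967382/695853) = (575676/695853)
factor out 2^2: 575676 = 2^2·143919; with 695853 mod 8 = 5, (2/695853) = -1; sign now +1; continue with (143919/695853)
flip (143919/695853) -> (695853/143919): both odd, 143919 mod 4 = 3, 695853 mod 4 = 1, so the flip contributes +1; sign now +1
(695853/143919): 695853 mod 143919 = 120177, so (695853/143919) = (120177/143919)
flip (120177/143919) -> (143919/120177): both odd, 120177 mod 4 = 1, 143919 mod 4 = 3, so the flip contributes +1; sign now +1
(143919/120177): 143919 mod 120177 = 23742, so (143919/120177) = (23742/120177)
factor out 2^1: 23742 = 2^1·11871; with 120177 mod 8 = 1, (2/120177) = +1; sign now +1; continue with (11871/120177)
flip (11871/120177) -> (120177/11871): both odd, 11871 mod 4 = 3, 120177 mod 4 = 1, so the flip contributes +1; sign now +1
(120177/11871): 120177 mod 11871 = 1467, so (120177/11871) = (1467/11871)
flip (1467/11871) -> (11871/1467): both odd, 1467 mod 4 = 3, 11871 mod 4 = 3, so the flip contributes -1; sign now -1
(11871/1467): 11871 mod 1467 = 135, so (11871/1467) = (135/1467)
flip (135/1467) -> (1467/135): both odd, 135 mod 4 = 3, 1467 mod 4 = 3, so the flip contributes -1; sign now +1
(1467/135): 1467 mod 135 = 117, so (1467/135) = (117/135)
flip (117/135) -> (135/117): both odd, 117 mod 4 = 1, 135 mod 4 = 3, so the flip contributes +1; sign now +1
(135/117): 135 mod 117 = 18, so (135/117) = (18/117)
factor out 2^1: 18 = 2^1·9; with 117 mod 8 = 5, (2/117) = -1; sign now -1; continue with (9/117)
flip (9/117) -> (117/9): both odd, 9 mod 4 = 1, 117 mod 4 = 1, so the flip contributes +1; sign now -1
(117/9): 117 mod 9 = 0, so (117/9) = (0/9)
reached (0/9); gcd(a, n) > 1, so (0/9) = 0 and the symbol is 0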